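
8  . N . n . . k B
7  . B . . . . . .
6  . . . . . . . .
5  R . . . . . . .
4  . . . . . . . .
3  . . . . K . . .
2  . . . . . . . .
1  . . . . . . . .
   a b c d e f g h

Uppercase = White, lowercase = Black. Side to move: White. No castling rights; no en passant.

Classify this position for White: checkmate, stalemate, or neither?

neither

White to move; white king on e3.
In check: no.
Legal moves for White include: Bg7, Bf6, Be5, Bd4, Bc3, Bb2, Ba1, Nd7, Nc6, Na6, Bc8, Ba8, Bc6, Ba6, Bd5+, Be4, Bf3, Bg2, ... (list truncated; more exist).
White has legal moves and is not in check → neither.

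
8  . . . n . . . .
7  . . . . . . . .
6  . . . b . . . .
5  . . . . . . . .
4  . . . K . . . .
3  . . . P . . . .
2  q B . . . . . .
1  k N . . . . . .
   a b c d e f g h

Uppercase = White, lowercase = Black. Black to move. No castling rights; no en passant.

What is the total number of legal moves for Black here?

3

Black to move; king on a1.
In check: yes, from the white bishop on b2.
Legal moves: Kxb2, Kxb1, Qxb2+.
Count: 3.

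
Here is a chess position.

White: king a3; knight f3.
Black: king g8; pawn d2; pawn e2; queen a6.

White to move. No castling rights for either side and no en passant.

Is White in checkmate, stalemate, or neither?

White to move; white king on a3.
In check: yes, from the black queen on a6.
King squares — a2: attacked by Qa6; b2: available; b3: available; a4: attacked by Qa6; b4: available.
Legal moves for White: Kb4, Kb3, Kb2.
White is in check but has 3 legal moves → neither.

neither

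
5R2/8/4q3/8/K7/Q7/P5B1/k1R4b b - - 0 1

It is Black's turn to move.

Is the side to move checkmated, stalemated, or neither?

checkmate

Black to move; black king on a1.
In check: yes, from the white rook on c1.
King squares — b1: attacked by Rc1; a2: attacked by Qa3; b2: attacked by Qa3.
Legal moves for Black: none.
In check with no legal moves → checkmate.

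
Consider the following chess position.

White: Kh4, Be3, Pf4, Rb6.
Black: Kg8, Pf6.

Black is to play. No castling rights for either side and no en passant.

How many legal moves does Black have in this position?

Black to move; king on g8.
In check: no.
Legal moves: Kh8, Kf8, Kh7, Kg7, Kf7, f5.
Count: 6.

6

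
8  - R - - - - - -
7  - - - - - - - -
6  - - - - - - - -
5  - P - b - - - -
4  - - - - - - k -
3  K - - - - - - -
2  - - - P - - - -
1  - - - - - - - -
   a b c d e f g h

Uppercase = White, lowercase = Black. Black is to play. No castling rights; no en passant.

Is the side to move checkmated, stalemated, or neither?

neither

Black to move; black king on g4.
In check: no.
Legal moves for Black include: Bg8, Ba8, Bf7, Bb7, Be6, Bc6, Be4, Bc4, Bf3, Bb3, Bg2, Ba2, Bh1, Kh5, Kg5, Kf5, Kh4, Kf4, ... (list truncated; more exist).
Black has legal moves and is not in check → neither.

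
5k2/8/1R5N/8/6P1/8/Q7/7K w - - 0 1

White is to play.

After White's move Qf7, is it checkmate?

yes

After Qf7: black king on f8; in check: yes, from the white queen on f7.
King squares — e7: attacked by Qf7; f7: attacked by Nh6; g7: attacked by Qf7; e8: attacked by Qf7; g8: attacked by Nh6.
Black has no legal moves → checkmate.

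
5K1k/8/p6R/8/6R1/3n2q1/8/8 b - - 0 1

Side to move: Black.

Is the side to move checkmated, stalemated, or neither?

Black to move; black king on h8.
In check: yes, from the white rook on h6.
King squares — g7: attacked by Rg4; h7: attacked by Rh6; g8: attacked by Rg4.
Legal moves for Black: none.
In check with no legal moves → checkmate.

checkmate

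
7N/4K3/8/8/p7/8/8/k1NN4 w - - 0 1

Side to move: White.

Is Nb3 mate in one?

After Nb3: black king on a1; in check: yes, from the white knight on b3.
Black has 3 legal replies: Ka2, Kb1, axb3.
In check but a legal move exists → not checkmate.

no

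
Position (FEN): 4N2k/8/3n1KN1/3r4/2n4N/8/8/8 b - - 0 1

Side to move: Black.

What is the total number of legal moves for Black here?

Black to move; king on h8.
In check: yes, from the white knight on g6.
Legal moves: Kg8, Kh7.
Count: 2.

2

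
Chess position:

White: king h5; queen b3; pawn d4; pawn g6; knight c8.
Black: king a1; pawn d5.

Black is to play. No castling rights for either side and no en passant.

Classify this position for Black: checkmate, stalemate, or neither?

Black to move; black king on a1.
In check: no.
King squares — b1: attacked by Qb3; a2: attacked by Qb3; b2: attacked by Qb3.
Legal moves for Black: none.
Not in check and no legal moves → stalemate.

stalemate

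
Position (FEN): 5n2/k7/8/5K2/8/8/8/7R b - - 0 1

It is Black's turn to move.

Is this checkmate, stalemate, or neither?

Black to move; black king on a7.
In check: no.
Legal moves for Black: Nh7, Nd7, Ng6, Ne6, Kb8, Ka8, Kb7, Kb6, Ka6.
Black has 9 legal moves and is not in check → neither.

neither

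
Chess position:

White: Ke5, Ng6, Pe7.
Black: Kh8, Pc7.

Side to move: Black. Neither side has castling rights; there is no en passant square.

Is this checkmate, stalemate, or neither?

Black to move; black king on h8.
In check: yes, from the white knight on g6.
King squares — g7: available; h7: available; g8: available.
Legal moves for Black: Kg8, Kh7, Kg7.
Black is in check but has 3 legal moves → neither.

neither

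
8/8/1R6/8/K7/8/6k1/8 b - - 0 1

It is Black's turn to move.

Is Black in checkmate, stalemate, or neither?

neither

Black to move; black king on g2.
In check: no.
Legal moves for Black: Kh3, Kg3, Kf3, Kh2, Kf2, Kh1, Kg1, Kf1.
Black has 8 legal moves and is not in check → neither.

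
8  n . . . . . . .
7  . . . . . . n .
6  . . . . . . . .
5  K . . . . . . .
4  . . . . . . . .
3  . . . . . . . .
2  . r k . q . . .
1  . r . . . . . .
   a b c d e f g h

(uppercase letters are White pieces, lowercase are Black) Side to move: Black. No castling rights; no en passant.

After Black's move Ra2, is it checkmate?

After Ra2: white king on a5; in check: yes, from the black rook on a2.
King squares — a4: attacked by Ra2; b4: attacked by Rb1; b5: attacked by Rb1; a6: attacked by Ra2; b6: attacked by Rb1.
White has no legal moves → checkmate.

yes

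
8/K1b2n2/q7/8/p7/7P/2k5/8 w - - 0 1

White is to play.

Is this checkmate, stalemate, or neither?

neither

White to move; white king on a7.
In check: yes, from the black queen on a6.
King squares — a6: available; b6: attacked by Qa6; b7: attacked by Qa6; a8: attacked by Qa6; b8: attacked by Bc7.
Legal moves for White: Kxa6.
White is in check but has 1 legal move → neither.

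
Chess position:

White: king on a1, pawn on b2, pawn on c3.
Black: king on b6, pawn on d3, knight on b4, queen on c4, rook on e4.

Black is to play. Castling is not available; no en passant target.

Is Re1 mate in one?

yes

After Re1: white king on a1; in check: yes, from the black rook on e1.
King squares — b1: attacked by Re1; a2: attacked by Nb4; b2: own pawn.
White has no legal moves → checkmate.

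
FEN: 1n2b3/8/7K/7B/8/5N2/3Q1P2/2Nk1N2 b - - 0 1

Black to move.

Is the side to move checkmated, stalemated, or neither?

checkmate

Black to move; black king on d1.
In check: yes, from the white queen on d2.
King squares — c1: attacked by Qd2; e1: attacked by Qd2; c2: attacked by Qd2; d2: attacked by Nf1; e2: attacked by Nc1.
Legal moves for Black: none.
In check with no legal moves → checkmate.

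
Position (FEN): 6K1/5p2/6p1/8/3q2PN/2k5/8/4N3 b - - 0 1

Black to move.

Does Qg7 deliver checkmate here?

After Qg7: white king on g8; in check: yes, from the black queen on g7.
White has 1 legal reply: Kxg7.
In check but a legal move exists → not checkmate.

no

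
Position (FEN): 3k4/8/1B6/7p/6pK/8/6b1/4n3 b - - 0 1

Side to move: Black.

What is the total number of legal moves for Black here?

Black to move; king on d8.
In check: yes, from the white bishop on b6.
Legal moves: Ke8, Kc8, Ke7, Kd7.
Count: 4.

4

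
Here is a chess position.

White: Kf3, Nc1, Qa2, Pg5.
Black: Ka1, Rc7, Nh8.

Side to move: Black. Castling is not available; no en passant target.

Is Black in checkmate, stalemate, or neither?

checkmate

Black to move; black king on a1.
In check: yes, from the white queen on a2.
King squares — b1: attacked by Qa2; a2: attacked by Nc1; b2: attacked by Qa2.
Legal moves for Black: none.
In check with no legal moves → checkmate.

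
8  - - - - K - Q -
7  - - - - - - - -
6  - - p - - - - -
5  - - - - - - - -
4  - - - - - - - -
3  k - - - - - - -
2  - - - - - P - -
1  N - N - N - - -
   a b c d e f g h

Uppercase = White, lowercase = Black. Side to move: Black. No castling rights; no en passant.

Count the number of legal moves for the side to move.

4

Black to move; king on a3.
In check: no.
Legal moves: Kb4, Ka4, Kb2, c5.
Count: 4.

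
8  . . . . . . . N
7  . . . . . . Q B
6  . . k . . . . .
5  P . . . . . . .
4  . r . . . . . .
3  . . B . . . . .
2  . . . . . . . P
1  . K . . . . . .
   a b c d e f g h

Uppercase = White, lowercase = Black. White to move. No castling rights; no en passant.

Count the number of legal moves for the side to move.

6

White to move; king on b1.
In check: yes, from the black rook on b4.
Legal moves: Kc2, Ka2, Kc1, Ka1, Bxb4, Bb2.
Count: 6.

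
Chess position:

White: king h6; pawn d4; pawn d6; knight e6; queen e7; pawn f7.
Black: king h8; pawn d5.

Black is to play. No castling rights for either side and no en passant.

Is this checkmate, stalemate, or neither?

Black to move; black king on h8.
In check: no.
King squares — g7: attacked by Ne6; h7: attacked by Kh6; g8: attacked by Pf7.
Legal moves for Black: none.
Not in check and no legal moves → stalemate.

stalemate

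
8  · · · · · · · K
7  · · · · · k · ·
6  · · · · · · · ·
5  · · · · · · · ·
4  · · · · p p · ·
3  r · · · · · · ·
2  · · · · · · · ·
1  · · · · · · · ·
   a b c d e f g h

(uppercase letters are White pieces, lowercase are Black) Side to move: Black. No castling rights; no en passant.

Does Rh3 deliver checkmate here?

After Rh3: white king on h8; in check: yes, from the black rook on h3.
King squares — g7: attacked by Kf7; h7: attacked by Rh3; g8: attacked by Kf7.
White has no legal moves → checkmate.

yes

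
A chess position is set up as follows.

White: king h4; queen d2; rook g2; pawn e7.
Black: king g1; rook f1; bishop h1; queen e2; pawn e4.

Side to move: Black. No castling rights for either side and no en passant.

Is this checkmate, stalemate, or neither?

neither

Black to move; black king on g1.
In check: yes, from the white rook on g2.
King squares — f1: own rook; h1: own bishop; f2: attacked by Rg2; g2: available; h2: attacked by Rg2.
Legal moves for Black: Kxg2, Qxg2, Bxg2.
Black is in check but has 3 legal moves → neither.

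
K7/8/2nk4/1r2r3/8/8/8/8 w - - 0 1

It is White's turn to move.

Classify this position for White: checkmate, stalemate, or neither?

White to move; white king on a8.
In check: no.
King squares — a7: attacked by Nc6; b7: attacked by Rb5; b8: attacked by Rb5.
Legal moves for White: none.
Not in check and no legal moves → stalemate.

stalemate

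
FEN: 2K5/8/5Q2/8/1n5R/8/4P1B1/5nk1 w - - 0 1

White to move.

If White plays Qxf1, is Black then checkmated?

yes

After Qxf1: black king on g1; in check: yes, from the white queen on f1.
King squares — f1: attacked by Bg2; h1: attacked by Qf1; f2: attacked by Qf1; g2: attacked by Qf1; h2: attacked by Rh4.
Black has no legal moves → checkmate.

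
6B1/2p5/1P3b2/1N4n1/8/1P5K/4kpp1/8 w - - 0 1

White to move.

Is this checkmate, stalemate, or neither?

White to move; white king on h3.
In check: yes, from the black knight on g5.
Legal moves for White: Kh4, Kg4, Kg3, Kh2, Kxg2.
White is in check but has 5 legal moves → neither.

neither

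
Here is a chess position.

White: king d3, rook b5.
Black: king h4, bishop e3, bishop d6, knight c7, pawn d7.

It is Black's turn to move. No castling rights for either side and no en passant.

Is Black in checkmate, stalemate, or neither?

Black to move; black king on h4.
In check: no.
Legal moves for Black include: Ne8, Na8, Ne6, Na6, Nd5, Nxb5, Bf8, Be7, Be5, Bdc5, Bdf4, Bb4, Bg3, Ba3, Bh2, Kg4, Kh3, Kg3, ... (list truncated; more exist).
Black has legal moves and is not in check → neither.

neither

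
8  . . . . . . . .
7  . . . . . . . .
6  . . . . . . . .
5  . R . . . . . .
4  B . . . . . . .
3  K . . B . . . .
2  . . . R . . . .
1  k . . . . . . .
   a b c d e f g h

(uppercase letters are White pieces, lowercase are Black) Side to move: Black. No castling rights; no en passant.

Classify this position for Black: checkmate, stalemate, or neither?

Black to move; black king on a1.
In check: no.
King squares — b1: attacked by Bd3; a2: attacked by Rd2; b2: attacked by Rd2.
Legal moves for Black: none.
Not in check and no legal moves → stalemate.

stalemate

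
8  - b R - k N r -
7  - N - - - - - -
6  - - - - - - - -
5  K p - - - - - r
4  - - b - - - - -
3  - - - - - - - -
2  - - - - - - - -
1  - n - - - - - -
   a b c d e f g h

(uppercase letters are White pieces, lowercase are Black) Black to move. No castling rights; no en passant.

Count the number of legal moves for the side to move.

Black to move; king on e8.
In check: yes, from the white rook on c8.
Legal moves: Kf7, Ke7.
Count: 2.

2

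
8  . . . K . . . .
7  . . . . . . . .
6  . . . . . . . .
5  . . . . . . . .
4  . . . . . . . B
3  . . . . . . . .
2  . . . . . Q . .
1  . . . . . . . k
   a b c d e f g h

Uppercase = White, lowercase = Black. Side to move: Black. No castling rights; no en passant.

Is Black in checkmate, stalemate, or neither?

Black to move; black king on h1.
In check: no.
King squares — g1: attacked by Qf2; g2: attacked by Qf2; h2: attacked by Qf2.
Legal moves for Black: none.
Not in check and no legal moves → stalemate.

stalemate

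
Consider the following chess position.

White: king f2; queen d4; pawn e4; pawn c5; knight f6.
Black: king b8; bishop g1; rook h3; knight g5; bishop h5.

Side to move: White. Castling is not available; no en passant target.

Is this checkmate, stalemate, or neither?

White to move; white king on f2.
In check: yes, from the black bishop on g1.
Legal moves for White: Kg2, Kxg1, Kf1, Ke1.
White is in check but has 4 legal moves → neither.

neither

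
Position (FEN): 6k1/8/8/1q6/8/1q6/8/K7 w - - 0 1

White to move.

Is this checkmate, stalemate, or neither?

stalemate

White to move; white king on a1.
In check: no.
King squares — b1: attacked by Qb3; a2: attacked by Qb3; b2: attacked by Qb3.
Legal moves for White: none.
Not in check and no legal moves → stalemate.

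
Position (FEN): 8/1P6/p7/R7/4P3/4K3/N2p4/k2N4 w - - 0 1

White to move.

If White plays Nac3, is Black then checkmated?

yes

After Nac3: black king on a1; in check: yes, from the white rook on a5.
King squares — b1: attacked by Nc3; a2: attacked by Nc3; b2: attacked by Nd1.
Black has no legal moves → checkmate.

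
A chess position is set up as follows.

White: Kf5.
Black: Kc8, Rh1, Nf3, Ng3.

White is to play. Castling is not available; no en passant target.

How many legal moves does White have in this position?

5

White to move; king on f5.
In check: yes, from the black knight on g3.
Legal moves: Kg6, Kf6, Ke6, Kg4, Kf4.
Count: 5.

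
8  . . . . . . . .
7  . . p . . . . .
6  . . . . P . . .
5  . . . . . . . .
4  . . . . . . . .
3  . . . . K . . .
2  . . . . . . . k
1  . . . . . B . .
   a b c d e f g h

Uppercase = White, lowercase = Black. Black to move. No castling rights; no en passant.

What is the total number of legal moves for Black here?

Black to move; king on h2.
In check: no.
Legal moves: Kg3, Kh1, Kg1, c6, c5.
Count: 5.

5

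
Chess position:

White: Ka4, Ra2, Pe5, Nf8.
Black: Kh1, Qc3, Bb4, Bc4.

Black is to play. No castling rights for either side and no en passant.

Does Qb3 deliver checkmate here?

yes

After Qb3: white king on a4; in check: yes, from the black queen on b3.
King squares — a3: attacked by Qb3; b3: attacked by Bc4; b4: attacked by Qb3; a5: attacked by Bb4; b5: attacked by Bc4.
White has no legal moves → checkmate.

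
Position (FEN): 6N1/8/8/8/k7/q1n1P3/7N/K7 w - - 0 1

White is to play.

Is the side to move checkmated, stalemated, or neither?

White to move; white king on a1.
In check: yes, from the black queen on a3.
King squares — b1: attacked by Nc3; a2: attacked by Qa3; b2: attacked by Qa3.
Legal moves for White: none.
In check with no legal moves → checkmate.

checkmate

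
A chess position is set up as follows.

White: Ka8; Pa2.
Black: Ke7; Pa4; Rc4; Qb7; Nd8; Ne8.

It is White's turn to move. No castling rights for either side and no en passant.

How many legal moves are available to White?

White to move; king on a8.
In check: yes, from the black queen on b7.
Legal moves: none.
Count: 0.

0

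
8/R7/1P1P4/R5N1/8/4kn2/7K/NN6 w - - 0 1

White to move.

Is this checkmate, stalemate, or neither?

neither

White to move; white king on h2.
In check: yes, from the black knight on f3.
Legal moves for White: Kh3, Kg3, Kg2, Kh1, Nxf3.
White is in check but has 5 legal moves → neither.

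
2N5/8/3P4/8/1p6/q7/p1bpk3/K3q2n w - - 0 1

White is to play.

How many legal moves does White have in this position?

0

White to move; king on a1.
In check: yes, from the black queen on e1.
Legal moves: none.
Count: 0.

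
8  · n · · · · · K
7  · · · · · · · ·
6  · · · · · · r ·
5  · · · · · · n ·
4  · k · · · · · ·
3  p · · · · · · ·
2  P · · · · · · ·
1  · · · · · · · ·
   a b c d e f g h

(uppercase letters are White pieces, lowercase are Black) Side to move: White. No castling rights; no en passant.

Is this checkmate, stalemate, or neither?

White to move; white king on h8.
In check: no.
King squares — g7: attacked by Rg6; h7: attacked by Ng5; g8: attacked by Rg6.
Legal moves for White: none.
Not in check and no legal moves → stalemate.

stalemate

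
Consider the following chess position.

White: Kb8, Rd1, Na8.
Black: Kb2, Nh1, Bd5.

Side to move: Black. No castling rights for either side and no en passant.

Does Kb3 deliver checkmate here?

After Kb3: white king on b8; in check: no.
White is not in check, so this cannot be checkmate.

no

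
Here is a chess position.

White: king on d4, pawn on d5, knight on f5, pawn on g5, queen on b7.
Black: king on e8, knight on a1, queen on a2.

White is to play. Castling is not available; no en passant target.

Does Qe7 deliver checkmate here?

yes

After Qe7: black king on e8; in check: yes, from the white queen on e7.
King squares — d7: attacked by Qe7; e7: attacked by Nf5; f7: attacked by Qe7; d8: attacked by Qe7; f8: attacked by Qe7.
Black has no legal moves → checkmate.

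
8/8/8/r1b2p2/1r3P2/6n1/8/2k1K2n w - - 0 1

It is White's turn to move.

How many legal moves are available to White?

White to move; king on e1.
In check: no.
Legal moves: none.
Count: 0.

0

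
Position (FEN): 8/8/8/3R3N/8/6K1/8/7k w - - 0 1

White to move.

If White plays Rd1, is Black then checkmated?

After Rd1: black king on h1; in check: yes, from the white rook on d1.
King squares — g1: attacked by Rd1; g2: attacked by Kg3; h2: attacked by Kg3.
Black has no legal moves → checkmate.

yes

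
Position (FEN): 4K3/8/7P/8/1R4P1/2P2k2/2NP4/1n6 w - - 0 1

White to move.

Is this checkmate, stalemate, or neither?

White to move; white king on e8.
In check: no.
Legal moves for White include: Kf8, Kd8, Kf7, Ke7, Kd7, Rb8, Rb7, Rb6, Rb5, Rf4+, Re4, Rd4, Rc4, Ra4, Rb3, Rb2, Rxb1, Nd4+, ... (list truncated; more exist).
White has legal moves and is not in check → neither.

neither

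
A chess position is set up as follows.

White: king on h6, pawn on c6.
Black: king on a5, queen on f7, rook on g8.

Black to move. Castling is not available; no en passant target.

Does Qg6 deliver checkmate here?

After Qg6: white king on h6; in check: yes, from the black queen on g6.
King squares — g5: attacked by Qg6; h5: attacked by Qg6; g6: attacked by Rg8; g7: attacked by Qg6; h7: attacked by Qg6.
White has no legal moves → checkmate.

yes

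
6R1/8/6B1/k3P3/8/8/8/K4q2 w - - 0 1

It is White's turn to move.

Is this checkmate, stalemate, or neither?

neither

White to move; white king on a1.
In check: yes, from the black queen on f1.
King squares — b1: attacked by Qf1; a2: available; b2: available.
Legal moves for White: Kb2, Ka2, Bb1.
White is in check but has 3 legal moves → neither.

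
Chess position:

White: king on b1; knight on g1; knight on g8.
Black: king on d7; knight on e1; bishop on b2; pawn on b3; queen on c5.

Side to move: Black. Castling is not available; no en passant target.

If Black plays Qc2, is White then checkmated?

yes

After Qc2: white king on b1; in check: yes, from the black queen on c2.
King squares — a1: attacked by Bb2; c1: attacked by Bb2; a2: attacked by Pb3; b2: attacked by Qc2; c2: attacked by Ne1.
White has no legal moves → checkmate.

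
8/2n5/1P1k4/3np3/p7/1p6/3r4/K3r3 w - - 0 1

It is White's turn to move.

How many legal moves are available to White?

0

White to move; king on a1.
In check: yes, from the black rook on e1.
Legal moves: none.
Count: 0.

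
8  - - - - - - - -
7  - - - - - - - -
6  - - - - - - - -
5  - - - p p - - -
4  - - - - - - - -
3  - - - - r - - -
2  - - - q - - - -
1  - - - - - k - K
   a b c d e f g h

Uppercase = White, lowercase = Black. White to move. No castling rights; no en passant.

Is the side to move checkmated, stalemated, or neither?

White to move; white king on h1.
In check: no.
King squares — g1: attacked by Kf1; g2: attacked by Kf1; h2: attacked by Qd2.
Legal moves for White: none.
Not in check and no legal moves → stalemate.

stalemate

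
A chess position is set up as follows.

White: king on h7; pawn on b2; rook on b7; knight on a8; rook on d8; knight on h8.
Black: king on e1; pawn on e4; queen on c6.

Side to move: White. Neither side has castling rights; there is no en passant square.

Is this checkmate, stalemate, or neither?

neither

White to move; white king on h7.
In check: no.
Legal moves for White include: Nf7, Ng6, Rg8, Rf8, Re8, Rc8, Rdb8, Rdd7, Rd6, Rd5, Rd4, Rd3, Rd2, Rd1+, Nc7, Nb6, Kg8, Kg7, ... (list truncated; more exist).
White has legal moves and is not in check → neither.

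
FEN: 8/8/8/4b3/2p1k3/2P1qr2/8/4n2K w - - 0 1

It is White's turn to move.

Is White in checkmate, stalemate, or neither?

stalemate

White to move; white king on h1.
In check: no.
King squares — g1: attacked by Qe3; g2: attacked by Ne1; h2: attacked by Be5.
Legal moves for White: none.
Not in check and no legal moves → stalemate.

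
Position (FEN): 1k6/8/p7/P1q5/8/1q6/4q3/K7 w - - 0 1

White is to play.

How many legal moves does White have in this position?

0

White to move; king on a1.
In check: no.
Legal moves: none.
Count: 0.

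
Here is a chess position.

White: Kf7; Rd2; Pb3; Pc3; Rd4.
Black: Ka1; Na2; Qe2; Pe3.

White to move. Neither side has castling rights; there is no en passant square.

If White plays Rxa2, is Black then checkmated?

After Rxa2: black king on a1; in check: yes, from the white rook on a2.
Black has 3 legal replies: Kxa2, Kb1, Qxa2.
In check but a legal move exists → not checkmate.

no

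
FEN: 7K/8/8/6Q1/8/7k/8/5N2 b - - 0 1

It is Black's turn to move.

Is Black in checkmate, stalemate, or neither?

Black to move; black king on h3.
In check: no.
King squares — g2: attacked by Qg5; h2: attacked by Nf1; g3: attacked by Nf1; g4: attacked by Qg5; h4: attacked by Qg5.
Legal moves for Black: none.
Not in check and no legal moves → stalemate.

stalemate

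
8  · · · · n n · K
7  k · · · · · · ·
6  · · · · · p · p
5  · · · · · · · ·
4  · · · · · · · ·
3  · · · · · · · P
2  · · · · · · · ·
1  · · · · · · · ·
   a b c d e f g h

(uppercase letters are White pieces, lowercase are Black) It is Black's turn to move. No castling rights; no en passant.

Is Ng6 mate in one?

no

After Ng6: white king on h8; in check: yes, from the black knight on g6.
White has 2 legal replies: Kg8, Kh7.
In check but a legal move exists → not checkmate.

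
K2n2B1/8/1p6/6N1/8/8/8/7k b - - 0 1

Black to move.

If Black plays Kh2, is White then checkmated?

no

After Kh2: white king on a8; in check: no.
White is not in check, so this cannot be checkmate.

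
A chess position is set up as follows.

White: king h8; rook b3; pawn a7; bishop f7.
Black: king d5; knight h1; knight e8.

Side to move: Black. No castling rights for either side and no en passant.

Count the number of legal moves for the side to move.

Black to move; king on d5.
In check: yes, from the white bishop on f7.
Legal moves: Kd6, Kc6, Ke5, Kc5, Ke4, Kd4.
Count: 6.

6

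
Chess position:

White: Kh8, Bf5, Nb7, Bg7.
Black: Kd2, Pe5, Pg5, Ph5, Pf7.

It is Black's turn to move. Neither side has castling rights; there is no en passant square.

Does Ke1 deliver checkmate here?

After Ke1: white king on h8; in check: no.
White is not in check, so this cannot be checkmate.

no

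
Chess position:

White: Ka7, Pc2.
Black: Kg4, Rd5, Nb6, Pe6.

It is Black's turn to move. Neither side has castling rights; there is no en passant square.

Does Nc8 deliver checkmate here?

After Nc8: white king on a7; in check: yes, from the black knight on c8.
White has 4 legal replies: Kb8, Ka8, Kb7, Ka6.
In check but a legal move exists → not checkmate.

no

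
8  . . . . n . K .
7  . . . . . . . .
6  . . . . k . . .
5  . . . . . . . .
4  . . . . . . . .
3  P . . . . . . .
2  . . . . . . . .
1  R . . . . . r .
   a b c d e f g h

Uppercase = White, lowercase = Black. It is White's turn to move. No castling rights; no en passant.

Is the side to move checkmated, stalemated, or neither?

neither

White to move; white king on g8.
In check: yes, from the black rook on g1.
Legal moves for White: Kh8, Kf8, Kh7, Rxg1.
White is in check but has 4 legal moves → neither.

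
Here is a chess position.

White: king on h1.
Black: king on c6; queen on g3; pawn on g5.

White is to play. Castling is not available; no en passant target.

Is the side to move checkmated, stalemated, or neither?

White to move; white king on h1.
In check: no.
King squares — g1: attacked by Qg3; g2: attacked by Qg3; h2: attacked by Qg3.
Legal moves for White: none.
Not in check and no legal moves → stalemate.

stalemate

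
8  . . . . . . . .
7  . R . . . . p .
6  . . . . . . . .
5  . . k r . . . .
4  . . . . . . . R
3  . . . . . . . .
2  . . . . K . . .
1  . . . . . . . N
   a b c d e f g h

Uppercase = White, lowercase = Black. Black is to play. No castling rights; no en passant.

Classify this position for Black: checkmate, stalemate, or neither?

Black to move; black king on c5.
In check: no.
Legal moves for Black: Rd8, Rd7, Rd6, Rh5, Rg5, Rf5, Re5+, Rd4, Rd3, Rd2+, Rd1, Kd6, Kc6, g6, g5.
Black has 15 legal moves and is not in check → neither.

neither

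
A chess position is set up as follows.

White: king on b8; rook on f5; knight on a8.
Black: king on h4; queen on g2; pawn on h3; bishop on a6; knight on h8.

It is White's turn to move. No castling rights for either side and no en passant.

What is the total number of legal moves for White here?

White to move; king on b8.
In check: no.
Legal moves: Kc7, Ka7, Nc7, Nb6, Rf8, Rf7, Rf6, Rh5+, Rg5, Re5, Rd5, Rc5, Rb5, Ra5, Rf4+, Rf3, Rf2, Rf1.
Count: 18.

18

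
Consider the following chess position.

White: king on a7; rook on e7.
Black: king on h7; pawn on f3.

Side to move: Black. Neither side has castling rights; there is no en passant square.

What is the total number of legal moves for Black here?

Black to move; king on h7.
In check: yes, from the white rook on e7.
Legal moves: Kh8, Kg8, Kh6, Kg6.
Count: 4.

4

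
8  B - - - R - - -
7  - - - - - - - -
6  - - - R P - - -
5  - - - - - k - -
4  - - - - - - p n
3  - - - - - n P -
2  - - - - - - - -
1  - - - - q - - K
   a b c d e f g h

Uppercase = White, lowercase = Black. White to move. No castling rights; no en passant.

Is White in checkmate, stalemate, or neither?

checkmate

White to move; white king on h1.
In check: yes, from the black queen on e1.
King squares — g1: attacked by Qe1; g2: attacked by Nh4; h2: attacked by Nf3.
Legal moves for White: none.
In check with no legal moves → checkmate.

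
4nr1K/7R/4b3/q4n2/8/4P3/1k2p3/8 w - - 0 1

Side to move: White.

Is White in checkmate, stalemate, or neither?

checkmate

White to move; white king on h8.
In check: yes, from the black rook on f8.
King squares — g7: attacked by Nf5; h7: own rook; g8: attacked by Be6.
Legal moves for White: none.
In check with no legal moves → checkmate.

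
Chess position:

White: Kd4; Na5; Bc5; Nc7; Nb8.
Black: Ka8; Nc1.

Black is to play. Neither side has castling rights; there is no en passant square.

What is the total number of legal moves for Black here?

Black to move; king on a8.
In check: yes, from the white knight on c7.
Legal moves: Kxb8.
Count: 1.

1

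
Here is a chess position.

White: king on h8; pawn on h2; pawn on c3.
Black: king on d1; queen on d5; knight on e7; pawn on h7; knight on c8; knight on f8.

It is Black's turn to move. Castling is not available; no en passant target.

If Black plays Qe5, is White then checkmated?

After Qe5: white king on h8; in check: yes, from the black queen on e5.
King squares — g7: attacked by Qe5; h7: attacked by Nf8; g8: attacked by Ne7.
White has no legal moves → checkmate.

yes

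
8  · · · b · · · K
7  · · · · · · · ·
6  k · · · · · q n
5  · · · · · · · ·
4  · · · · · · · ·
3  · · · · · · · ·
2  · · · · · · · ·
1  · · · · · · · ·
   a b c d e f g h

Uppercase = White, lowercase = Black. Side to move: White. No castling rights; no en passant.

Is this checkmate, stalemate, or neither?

stalemate

White to move; white king on h8.
In check: no.
King squares — g7: attacked by Qg6; h7: attacked by Qg6; g8: attacked by Qg6.
Legal moves for White: none.
Not in check and no legal moves → stalemate.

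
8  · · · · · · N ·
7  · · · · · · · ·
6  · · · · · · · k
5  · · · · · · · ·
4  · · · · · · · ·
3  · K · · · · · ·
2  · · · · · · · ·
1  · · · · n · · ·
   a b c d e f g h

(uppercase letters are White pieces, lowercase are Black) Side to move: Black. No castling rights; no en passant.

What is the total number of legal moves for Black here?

Black to move; king on h6.
In check: yes, from the white knight on g8.
Legal moves: Kh7, Kg7, Kg6, Kh5, Kg5.
Count: 5.

5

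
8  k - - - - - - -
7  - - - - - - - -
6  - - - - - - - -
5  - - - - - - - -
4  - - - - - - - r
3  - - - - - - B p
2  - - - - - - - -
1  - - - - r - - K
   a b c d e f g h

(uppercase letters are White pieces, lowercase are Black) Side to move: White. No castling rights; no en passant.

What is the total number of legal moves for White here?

White to move; king on h1.
In check: yes, from the black rook on e1.
Legal moves: Kh2, Bxe1.
Count: 2.

2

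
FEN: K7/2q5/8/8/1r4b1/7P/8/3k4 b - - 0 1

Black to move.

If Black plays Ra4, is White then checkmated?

After Ra4: white king on a8; in check: yes, from the black rook on a4.
King squares — a7: attacked by Ra4; b7: attacked by Qc7; b8: attacked by Qc7.
White has no legal moves → checkmate.

yes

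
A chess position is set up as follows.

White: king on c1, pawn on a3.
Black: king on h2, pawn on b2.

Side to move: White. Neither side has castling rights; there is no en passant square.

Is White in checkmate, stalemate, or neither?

White to move; white king on c1.
In check: yes, from the black pawn on b2.
Legal moves for White: Kd2, Kc2, Kxb2, Kd1, Kb1.
White is in check but has 5 legal moves → neither.

neither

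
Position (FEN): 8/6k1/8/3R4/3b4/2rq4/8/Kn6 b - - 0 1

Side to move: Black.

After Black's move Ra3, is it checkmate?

After Ra3: white king on a1; in check: yes, from the black rook on a3 and the black bishop on d4.
King squares — b1: attacked by Qd3; a2: attacked by Ra3; b2: attacked by Bd4.
White has no legal moves → checkmate.

yes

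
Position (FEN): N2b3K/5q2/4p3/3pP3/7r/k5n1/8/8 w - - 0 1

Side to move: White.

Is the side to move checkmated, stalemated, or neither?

checkmate

White to move; white king on h8.
In check: yes, from the black rook on h4.
King squares — g7: attacked by Qf7; h7: attacked by Rh4; g8: attacked by Qf7.
Legal moves for White: none.
In check with no legal moves → checkmate.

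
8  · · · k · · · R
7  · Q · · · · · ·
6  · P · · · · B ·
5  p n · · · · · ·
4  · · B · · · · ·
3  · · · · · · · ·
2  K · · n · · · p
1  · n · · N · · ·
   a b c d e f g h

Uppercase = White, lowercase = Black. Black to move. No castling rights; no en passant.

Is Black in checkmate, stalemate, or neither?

Black to move; black king on d8.
In check: yes, from the white rook on h8.
King squares — c7: attacked by Pb6; d7: attacked by Qb7; e7: attacked by Qb7; c8: attacked by Qb7; e8: attacked by Bg6.
Legal moves for Black: none.
In check with no legal moves → checkmate.

checkmate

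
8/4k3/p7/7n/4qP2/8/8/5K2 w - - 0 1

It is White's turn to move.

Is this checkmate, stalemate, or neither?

neither

White to move; white king on f1.
In check: no.
Legal moves for White: Kf2, Kg1, f5.
White has 3 legal moves and is not in check → neither.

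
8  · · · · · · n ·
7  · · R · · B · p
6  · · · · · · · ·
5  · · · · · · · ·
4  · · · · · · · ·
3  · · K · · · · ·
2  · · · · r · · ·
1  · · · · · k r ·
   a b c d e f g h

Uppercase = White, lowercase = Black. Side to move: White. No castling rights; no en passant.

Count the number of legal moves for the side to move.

White to move; king on c3.
In check: no.
Legal moves: Bxg8, Be8, Bg6, Be6, Bh5, Bd5, Bc4, Bb3, Ba2, Rc8, Re7, Rd7, Rb7, Ra7, Rc6, Rc5, Rc4, Kd4, Kc4, Kb4, Kd3, Kb3.
Count: 22.

22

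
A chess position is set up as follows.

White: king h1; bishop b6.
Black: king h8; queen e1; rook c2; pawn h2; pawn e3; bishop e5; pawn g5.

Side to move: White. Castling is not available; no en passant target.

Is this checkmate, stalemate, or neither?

White to move; white king on h1.
In check: yes, from the black queen on e1.
King squares — g1: attacked by Qe1; g2: attacked by Rc2; h2: attacked by Rc2.
Legal moves for White: none.
In check with no legal moves → checkmate.

checkmate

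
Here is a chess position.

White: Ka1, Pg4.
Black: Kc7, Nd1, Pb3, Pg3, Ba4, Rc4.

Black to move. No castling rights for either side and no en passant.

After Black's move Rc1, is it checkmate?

yes

After Rc1: white king on a1; in check: yes, from the black rook on c1.
King squares — b1: attacked by Rc1; a2: attacked by Pb3; b2: attacked by Nd1.
White has no legal moves → checkmate.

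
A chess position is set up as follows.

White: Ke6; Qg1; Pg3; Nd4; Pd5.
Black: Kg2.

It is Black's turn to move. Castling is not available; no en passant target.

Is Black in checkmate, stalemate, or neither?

Black to move; black king on g2.
In check: yes, from the white queen on g1.
King squares — f1: attacked by Qg1; g1: available; h1: attacked by Qg1; f2: attacked by Qg1; h2: attacked by Qg1; f3: attacked by Nd4; g3: attacked by Qg1; h3: available.
Legal moves for Black: Kh3, Kxg1.
Black is in check but has 2 legal moves → neither.

neither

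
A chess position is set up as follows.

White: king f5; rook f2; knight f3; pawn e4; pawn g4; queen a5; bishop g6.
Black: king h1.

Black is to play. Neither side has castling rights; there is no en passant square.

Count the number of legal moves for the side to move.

0

Black to move; king on h1.
In check: no.
Legal moves: none.
Count: 0.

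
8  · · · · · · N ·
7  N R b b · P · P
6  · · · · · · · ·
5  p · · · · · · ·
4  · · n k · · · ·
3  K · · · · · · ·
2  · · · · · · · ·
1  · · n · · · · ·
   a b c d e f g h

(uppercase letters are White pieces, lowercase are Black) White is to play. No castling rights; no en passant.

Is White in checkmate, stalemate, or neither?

White to move; white king on a3.
In check: yes, from the black knight on c4.
King squares — a2: attacked by Nc1; b2: attacked by Nc4; b3: attacked by Nc1; a4: attacked by Bd7; b4: attacked by Pa5.
Legal moves for White: none.
In check with no legal moves → checkmate.

checkmate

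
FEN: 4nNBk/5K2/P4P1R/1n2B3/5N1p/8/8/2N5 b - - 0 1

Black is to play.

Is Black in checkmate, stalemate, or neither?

Black to move; black king on h8.
In check: yes, from the white rook on h6.
King squares — g7: attacked by Pf6; h7: attacked by Rh6; g8: attacked by Kf7.
Legal moves for Black: none.
In check with no legal moves → checkmate.

checkmate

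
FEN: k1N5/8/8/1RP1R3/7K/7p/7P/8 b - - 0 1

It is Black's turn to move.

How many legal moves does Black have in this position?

0

Black to move; king on a8.
In check: no.
Legal moves: none.
Count: 0.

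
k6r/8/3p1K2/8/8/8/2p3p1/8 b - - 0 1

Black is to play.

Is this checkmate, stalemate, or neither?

neither

Black to move; black king on a8.
In check: no.
Legal moves for Black include: Rg8, Rf8+, Re8, Rd8, Rc8, Rb8, Rh7, Rh6+, Rh5, Rh4, Rh3, Rh2, Rh1, Kb8, Kb7, Ka7, d5, g1=Q, ... (list truncated; more exist).
Black has legal moves and is not in check → neither.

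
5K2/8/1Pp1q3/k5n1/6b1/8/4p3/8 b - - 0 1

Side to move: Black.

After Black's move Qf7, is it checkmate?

yes

After Qf7: white king on f8; in check: yes, from the black queen on f7.
King squares — e7: attacked by Qf7; f7: attacked by Ng5; g7: attacked by Qf7; e8: attacked by Qf7; g8: attacked by Qf7.
White has no legal moves → checkmate.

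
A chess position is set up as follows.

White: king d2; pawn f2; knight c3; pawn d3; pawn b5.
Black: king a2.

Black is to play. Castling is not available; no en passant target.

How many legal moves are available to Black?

4

Black to move; king on a2.
In check: yes, from the white knight on c3.
Legal moves: Kb3, Ka3, Kb2, Ka1.
Count: 4.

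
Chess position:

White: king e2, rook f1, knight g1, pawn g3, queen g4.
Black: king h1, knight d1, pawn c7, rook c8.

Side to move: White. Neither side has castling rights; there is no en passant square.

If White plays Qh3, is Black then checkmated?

yes

After Qh3: black king on h1; in check: yes, from the white queen on h3.
King squares — g1: attacked by Rf1; g2: attacked by Qh3; h2: attacked by Qh3.
Black has no legal moves → checkmate.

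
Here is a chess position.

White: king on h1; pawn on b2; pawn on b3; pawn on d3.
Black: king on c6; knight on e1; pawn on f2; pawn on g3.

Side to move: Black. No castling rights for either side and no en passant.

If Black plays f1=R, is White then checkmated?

yes

After f1=R: white king on h1; in check: yes, from the black rook on f1.
King squares — g1: attacked by Rf1; g2: attacked by Ne1; h2: attacked by Pg3.
White has no legal moves → checkmate.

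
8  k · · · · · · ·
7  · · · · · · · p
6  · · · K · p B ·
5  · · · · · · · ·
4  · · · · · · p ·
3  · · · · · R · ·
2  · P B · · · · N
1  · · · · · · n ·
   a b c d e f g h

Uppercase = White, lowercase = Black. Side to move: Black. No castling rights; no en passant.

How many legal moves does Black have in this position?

Black to move; king on a8.
In check: no.
Legal moves: Kb8, Kb7, Ka7, Nh3, Nxf3, Ne2, hxg6, gxf3, h6, f5, g3, h5.
Count: 12.

12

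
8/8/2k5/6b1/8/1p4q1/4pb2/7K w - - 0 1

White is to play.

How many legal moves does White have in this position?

White to move; king on h1.
In check: no.
Legal moves: none.
Count: 0.

0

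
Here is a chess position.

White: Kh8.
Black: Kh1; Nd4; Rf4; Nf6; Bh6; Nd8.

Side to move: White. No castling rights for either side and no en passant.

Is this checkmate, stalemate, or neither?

White to move; white king on h8.
In check: no.
King squares — g7: attacked by Bh6; h7: attacked by Nf6; g8: attacked by Nf6.
Legal moves for White: none.
Not in check and no legal moves → stalemate.

stalemate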